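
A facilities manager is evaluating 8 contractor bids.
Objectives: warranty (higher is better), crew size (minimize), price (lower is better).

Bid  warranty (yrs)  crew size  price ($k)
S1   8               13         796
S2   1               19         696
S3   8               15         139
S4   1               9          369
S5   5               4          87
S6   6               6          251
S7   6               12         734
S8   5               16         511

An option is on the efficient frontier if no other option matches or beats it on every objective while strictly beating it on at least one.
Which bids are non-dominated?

S1: not dominated.
S2: dominated by S3 (warranty 8≥1, crew size 15≤19, price 139≤696).
S3: not dominated.
S4: dominated by S5 (warranty 5≥1, crew size 4≤9, price 87≤369).
S5: not dominated (best crew size).
S6: not dominated.
S7: dominated by S6 (warranty 6≥6, crew size 6≤12, price 251≤734).
S8: dominated by S3 (warranty 8≥5, crew size 15≤16, price 139≤511).

S1, S3, S5, S6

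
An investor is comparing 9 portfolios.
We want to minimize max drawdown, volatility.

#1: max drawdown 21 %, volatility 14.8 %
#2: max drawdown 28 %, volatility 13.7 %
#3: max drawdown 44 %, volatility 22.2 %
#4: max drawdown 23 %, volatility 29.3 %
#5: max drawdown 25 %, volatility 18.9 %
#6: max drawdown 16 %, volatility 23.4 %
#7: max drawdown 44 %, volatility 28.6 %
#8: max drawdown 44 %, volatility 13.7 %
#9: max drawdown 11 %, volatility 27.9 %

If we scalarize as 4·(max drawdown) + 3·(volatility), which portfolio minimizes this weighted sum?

#1: 4·21 + 3·14.8 = 128.4
#2: 4·28 + 3·13.7 = 153.1
#3: 4·44 + 3·22.2 = 242.6
#4: 4·23 + 3·29.3 = 179.9
#5: 4·25 + 3·18.9 = 156.7
#6: 4·16 + 3·23.4 = 134.2
#7: 4·44 + 3·28.6 = 261.8
#8: 4·44 + 3·13.7 = 217.1
#9: 4·11 + 3·27.9 = 127.7
Lowest: #9 at 127.7.

#9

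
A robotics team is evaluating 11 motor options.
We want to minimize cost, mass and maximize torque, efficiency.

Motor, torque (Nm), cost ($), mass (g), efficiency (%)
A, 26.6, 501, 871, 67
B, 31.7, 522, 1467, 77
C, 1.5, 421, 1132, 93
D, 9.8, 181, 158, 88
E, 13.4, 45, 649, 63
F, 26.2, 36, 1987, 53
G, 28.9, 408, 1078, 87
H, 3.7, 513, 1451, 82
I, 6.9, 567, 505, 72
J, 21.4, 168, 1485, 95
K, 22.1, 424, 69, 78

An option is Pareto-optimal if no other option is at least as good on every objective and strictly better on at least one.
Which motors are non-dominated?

A: not dominated.
B: not dominated (best torque).
C: not dominated.
D: not dominated.
E: not dominated.
F: not dominated (best cost).
G: not dominated.
H: dominated by D (torque 9.8≥3.7, cost 181≤513, mass 158≤1451, efficiency 88≥82).
I: dominated by D (torque 9.8≥6.9, cost 181≤567, mass 158≤505, efficiency 88≥72).
J: not dominated (best efficiency).
K: not dominated (best mass).

A, B, C, D, E, F, G, J, K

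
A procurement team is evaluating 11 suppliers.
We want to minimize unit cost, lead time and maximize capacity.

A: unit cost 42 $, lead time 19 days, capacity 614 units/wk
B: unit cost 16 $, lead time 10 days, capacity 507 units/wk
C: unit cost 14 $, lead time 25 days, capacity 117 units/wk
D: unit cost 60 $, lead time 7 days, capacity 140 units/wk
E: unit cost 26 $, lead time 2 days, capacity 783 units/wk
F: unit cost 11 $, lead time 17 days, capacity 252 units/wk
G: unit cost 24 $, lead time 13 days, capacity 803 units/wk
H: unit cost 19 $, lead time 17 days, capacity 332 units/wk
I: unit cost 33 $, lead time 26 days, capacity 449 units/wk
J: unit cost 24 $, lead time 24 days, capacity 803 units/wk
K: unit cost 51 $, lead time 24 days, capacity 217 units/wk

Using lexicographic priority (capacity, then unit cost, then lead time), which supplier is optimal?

G

First maximize capacity: best is 803, kept {G, J}.
Then minimize unit cost: best is 24, kept {G, J}.
Then minimize lead time: best is 13, kept {G}.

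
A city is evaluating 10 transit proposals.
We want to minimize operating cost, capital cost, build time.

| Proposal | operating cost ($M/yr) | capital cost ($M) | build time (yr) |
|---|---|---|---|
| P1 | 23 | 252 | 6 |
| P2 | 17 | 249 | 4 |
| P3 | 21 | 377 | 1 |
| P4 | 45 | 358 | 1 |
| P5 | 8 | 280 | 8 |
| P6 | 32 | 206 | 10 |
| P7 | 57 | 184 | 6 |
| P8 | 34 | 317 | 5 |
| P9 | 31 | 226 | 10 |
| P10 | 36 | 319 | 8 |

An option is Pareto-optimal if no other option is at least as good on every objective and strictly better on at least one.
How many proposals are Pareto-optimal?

P1: dominated by P2 (operating cost 17≤23, capital cost 249≤252, build time 4≤6).
P2: not dominated.
P3: not dominated.
P4: not dominated.
P5: not dominated (best operating cost).
P6: not dominated.
P7: not dominated (best capital cost).
P8: dominated by P2 (operating cost 17≤34, capital cost 249≤317, build time 4≤5).
P9: not dominated.
P10: dominated by P1 (operating cost 23≤36, capital cost 252≤319, build time 6≤8).
Pareto-optimal: P2, P3, P4, P5, P6, P7, P9 → 7.

7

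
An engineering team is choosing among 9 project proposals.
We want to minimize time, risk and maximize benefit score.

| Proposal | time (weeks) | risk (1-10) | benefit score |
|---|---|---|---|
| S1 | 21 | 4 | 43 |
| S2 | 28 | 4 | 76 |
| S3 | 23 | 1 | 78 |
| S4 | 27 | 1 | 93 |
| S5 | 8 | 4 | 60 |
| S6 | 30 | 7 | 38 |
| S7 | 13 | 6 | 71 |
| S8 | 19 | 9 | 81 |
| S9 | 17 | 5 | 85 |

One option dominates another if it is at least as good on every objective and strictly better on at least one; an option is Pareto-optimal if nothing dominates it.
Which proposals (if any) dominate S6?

S1: time 21≤30, risk 4≤7, benefit score 43≥38 — dominates S6.
S2: time 28≤30, risk 4≤7, benefit score 76≥38 — dominates S6.
S3: time 23≤30, risk 1≤7, benefit score 78≥38 — dominates S6.
S4: time 27≤30, risk 1≤7, benefit score 93≥38 — dominates S6.
S5: time 8≤30, risk 4≤7, benefit score 60≥38 — dominates S6.
S7: time 13≤30, risk 6≤7, benefit score 71≥38 — dominates S6.
S9: time 17≤30, risk 5≤7, benefit score 85≥38 — dominates S6.
Others (S8) are each worse than S6 on at least one objective.

S1, S2, S3, S4, S5, S7, S9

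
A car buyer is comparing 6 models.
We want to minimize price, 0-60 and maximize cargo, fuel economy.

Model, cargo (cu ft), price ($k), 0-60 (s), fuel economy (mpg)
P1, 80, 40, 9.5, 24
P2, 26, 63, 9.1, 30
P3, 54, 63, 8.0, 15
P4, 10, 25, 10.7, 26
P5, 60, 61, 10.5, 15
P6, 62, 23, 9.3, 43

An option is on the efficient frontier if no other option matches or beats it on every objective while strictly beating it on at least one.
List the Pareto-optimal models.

P1: not dominated (best cargo).
P2: not dominated.
P3: not dominated (best 0-60).
P4: dominated by P6 (cargo 62≥10, price 23≤25, 0-60 9.3≤10.7, fuel economy 43≥26).
P5: dominated by P1 (cargo 80≥60, price 40≤61, 0-60 9.5≤10.5, fuel economy 24≥15).
P6: not dominated (best price).

P1, P2, P3, P6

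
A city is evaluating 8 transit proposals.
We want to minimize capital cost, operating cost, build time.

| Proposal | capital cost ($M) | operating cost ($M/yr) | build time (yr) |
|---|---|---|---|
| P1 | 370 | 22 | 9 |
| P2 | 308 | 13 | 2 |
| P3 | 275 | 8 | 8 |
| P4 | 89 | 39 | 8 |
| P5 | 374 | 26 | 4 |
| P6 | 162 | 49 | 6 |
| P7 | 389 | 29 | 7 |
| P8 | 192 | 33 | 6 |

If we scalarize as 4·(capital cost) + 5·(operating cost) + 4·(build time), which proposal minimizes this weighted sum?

P1: 4·370 + 5·22 + 4·9 = 1626
P2: 4·308 + 5·13 + 4·2 = 1305
P3: 4·275 + 5·8 + 4·8 = 1172
P4: 4·89 + 5·39 + 4·8 = 583
P5: 4·374 + 5·26 + 4·4 = 1642
P6: 4·162 + 5·49 + 4·6 = 917
P7: 4·389 + 5·29 + 4·7 = 1729
P8: 4·192 + 5·33 + 4·6 = 957
Lowest: P4 at 583.

P4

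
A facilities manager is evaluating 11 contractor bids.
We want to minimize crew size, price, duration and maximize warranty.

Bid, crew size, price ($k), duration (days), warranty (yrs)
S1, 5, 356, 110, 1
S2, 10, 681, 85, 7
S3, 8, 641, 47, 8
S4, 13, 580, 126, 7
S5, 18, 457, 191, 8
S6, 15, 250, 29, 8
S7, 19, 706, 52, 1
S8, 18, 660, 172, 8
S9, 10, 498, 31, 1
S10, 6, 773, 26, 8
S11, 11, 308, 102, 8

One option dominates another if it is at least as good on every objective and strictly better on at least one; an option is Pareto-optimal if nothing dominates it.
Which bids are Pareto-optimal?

S1: not dominated (best crew size).
S2: dominated by S3 (crew size 8≤10, price 641≤681, duration 47≤85, warranty 8≥7).
S3: not dominated.
S4: dominated by S11 (crew size 11≤13, price 308≤580, duration 102≤126, warranty 8≥7).
S5: dominated by S6 (crew size 15≤18, price 250≤457, duration 29≤191, warranty 8≥8).
S6: not dominated (best price).
S7: dominated by S3 (crew size 8≤19, price 641≤706, duration 47≤52, warranty 8≥1).
S8: dominated by S3 (crew size 8≤18, price 641≤660, duration 47≤172, warranty 8≥8).
S9: not dominated.
S10: not dominated (best duration).
S11: not dominated.

S1, S3, S6, S9, S10, S11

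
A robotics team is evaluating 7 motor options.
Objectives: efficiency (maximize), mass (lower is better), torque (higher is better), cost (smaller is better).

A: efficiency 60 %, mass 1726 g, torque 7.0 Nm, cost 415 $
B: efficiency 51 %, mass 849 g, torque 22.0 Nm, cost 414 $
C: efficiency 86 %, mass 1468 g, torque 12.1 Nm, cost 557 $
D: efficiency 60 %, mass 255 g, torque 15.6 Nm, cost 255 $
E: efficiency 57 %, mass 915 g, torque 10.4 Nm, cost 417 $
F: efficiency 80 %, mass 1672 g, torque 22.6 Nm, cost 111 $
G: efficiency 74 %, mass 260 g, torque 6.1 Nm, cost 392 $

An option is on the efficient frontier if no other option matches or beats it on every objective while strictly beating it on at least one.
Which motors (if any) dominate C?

none

A: worse on efficiency (60 vs 86).
B: worse on efficiency (51 vs 86).
D: worse on efficiency (60 vs 86).
E: worse on efficiency (57 vs 86).
F: worse on efficiency (80 vs 86).
G: worse on efficiency (74 vs 86).
No option dominates C.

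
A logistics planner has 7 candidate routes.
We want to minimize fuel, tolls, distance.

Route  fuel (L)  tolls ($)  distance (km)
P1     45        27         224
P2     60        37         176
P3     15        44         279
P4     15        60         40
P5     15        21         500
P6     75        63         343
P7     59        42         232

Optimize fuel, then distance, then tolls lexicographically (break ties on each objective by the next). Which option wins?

P4

First minimize fuel: best is 15, kept {P3, P4, P5}.
Then minimize distance: best is 40, kept {P4}.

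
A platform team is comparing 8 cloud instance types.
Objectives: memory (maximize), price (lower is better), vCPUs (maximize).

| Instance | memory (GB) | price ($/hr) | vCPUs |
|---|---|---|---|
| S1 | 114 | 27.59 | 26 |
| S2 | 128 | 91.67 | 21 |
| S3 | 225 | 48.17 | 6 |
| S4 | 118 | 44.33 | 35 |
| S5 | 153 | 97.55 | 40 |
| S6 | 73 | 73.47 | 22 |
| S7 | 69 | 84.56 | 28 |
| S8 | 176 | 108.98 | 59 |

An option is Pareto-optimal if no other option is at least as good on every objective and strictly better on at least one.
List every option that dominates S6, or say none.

S1, S4

S1: memory 114≥73, price 27.59≤73.47, vCPUs 26≥22 — dominates S6.
S4: memory 118≥73, price 44.33≤73.47, vCPUs 35≥22 — dominates S6.
Others (S2, S3, S5, S7, S8) are each worse than S6 on at least one objective.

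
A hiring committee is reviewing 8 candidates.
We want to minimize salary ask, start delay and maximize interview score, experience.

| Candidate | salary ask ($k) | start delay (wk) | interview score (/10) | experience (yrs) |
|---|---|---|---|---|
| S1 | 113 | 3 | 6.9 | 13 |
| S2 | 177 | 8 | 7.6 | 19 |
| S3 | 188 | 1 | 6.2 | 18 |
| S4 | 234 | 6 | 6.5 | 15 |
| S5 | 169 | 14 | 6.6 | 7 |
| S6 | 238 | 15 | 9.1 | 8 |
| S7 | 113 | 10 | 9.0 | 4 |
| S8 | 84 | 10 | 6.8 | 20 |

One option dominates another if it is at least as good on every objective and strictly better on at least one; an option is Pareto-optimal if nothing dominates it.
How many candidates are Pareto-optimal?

S1: not dominated.
S2: not dominated.
S3: not dominated (best start delay).
S4: not dominated.
S5: dominated by S1 (salary ask 113≤169, start delay 3≤14, interview score 6.9≥6.6, experience 13≥7).
S6: not dominated (best interview score).
S7: not dominated.
S8: not dominated (best salary ask).
Pareto-optimal: S1, S2, S3, S4, S6, S7, S8 → 7.

7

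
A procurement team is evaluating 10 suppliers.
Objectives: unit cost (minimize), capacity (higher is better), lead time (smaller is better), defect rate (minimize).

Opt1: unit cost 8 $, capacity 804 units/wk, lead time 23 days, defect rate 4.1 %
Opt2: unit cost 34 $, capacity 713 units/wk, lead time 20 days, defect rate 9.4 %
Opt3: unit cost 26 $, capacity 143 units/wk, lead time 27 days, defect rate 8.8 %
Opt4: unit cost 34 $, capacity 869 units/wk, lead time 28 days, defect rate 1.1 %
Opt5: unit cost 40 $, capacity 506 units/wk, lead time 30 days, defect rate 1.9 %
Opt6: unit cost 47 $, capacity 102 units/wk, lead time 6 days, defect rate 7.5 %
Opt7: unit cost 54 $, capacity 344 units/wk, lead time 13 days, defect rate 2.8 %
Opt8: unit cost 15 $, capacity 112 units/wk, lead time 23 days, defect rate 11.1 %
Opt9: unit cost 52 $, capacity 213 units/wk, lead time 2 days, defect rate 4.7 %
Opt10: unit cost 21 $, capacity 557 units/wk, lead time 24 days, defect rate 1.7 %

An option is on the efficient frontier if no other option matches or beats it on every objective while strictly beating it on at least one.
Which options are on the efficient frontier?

Opt1: not dominated (best unit cost).
Opt2: not dominated.
Opt3: dominated by Opt1 (unit cost 8≤26, capacity 804≥143, lead time 23≤27, defect rate 4.1≤8.8).
Opt4: not dominated (best capacity).
Opt5: dominated by Opt4 (unit cost 34≤40, capacity 869≥506, lead time 28≤30, defect rate 1.1≤1.9).
Opt6: not dominated.
Opt7: not dominated.
Opt8: dominated by Opt1 (unit cost 8≤15, capacity 804≥112, lead time 23≤23, defect rate 4.1≤11.1).
Opt9: not dominated (best lead time).
Opt10: not dominated.

Opt1, Opt2, Opt4, Opt6, Opt7, Opt9, Opt10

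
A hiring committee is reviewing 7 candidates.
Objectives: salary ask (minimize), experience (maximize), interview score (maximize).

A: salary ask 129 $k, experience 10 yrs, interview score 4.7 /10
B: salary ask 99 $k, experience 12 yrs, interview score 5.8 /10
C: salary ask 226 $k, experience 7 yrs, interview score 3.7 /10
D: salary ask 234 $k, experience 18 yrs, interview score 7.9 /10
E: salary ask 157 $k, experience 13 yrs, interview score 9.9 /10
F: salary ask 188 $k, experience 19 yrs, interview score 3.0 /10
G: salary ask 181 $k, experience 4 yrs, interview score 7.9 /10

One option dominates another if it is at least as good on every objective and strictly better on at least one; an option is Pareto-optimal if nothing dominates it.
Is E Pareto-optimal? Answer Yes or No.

Yes

A: worse on experience (10 vs 13).
B: worse on experience (12 vs 13).
C: worse on salary ask (226 vs 157).
D: worse on salary ask (234 vs 157).
F: worse on salary ask (188 vs 157).
G: worse on salary ask (181 vs 157).
No option is at least as good as E on every objective and strictly better on one.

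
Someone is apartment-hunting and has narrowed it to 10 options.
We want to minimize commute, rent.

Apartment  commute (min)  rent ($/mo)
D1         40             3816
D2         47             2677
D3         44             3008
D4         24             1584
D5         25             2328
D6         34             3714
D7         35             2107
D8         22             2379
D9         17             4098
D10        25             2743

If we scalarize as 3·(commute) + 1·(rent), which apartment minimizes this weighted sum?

D1: 3·40 + 1·3816 = 3936
D2: 3·47 + 1·2677 = 2818
D3: 3·44 + 1·3008 = 3140
D4: 3·24 + 1·1584 = 1656
D5: 3·25 + 1·2328 = 2403
D6: 3·34 + 1·3714 = 3816
D7: 3·35 + 1·2107 = 2212
D8: 3·22 + 1·2379 = 2445
D9: 3·17 + 1·4098 = 4149
D10: 3·25 + 1·2743 = 2818
Lowest: D4 at 1656.

D4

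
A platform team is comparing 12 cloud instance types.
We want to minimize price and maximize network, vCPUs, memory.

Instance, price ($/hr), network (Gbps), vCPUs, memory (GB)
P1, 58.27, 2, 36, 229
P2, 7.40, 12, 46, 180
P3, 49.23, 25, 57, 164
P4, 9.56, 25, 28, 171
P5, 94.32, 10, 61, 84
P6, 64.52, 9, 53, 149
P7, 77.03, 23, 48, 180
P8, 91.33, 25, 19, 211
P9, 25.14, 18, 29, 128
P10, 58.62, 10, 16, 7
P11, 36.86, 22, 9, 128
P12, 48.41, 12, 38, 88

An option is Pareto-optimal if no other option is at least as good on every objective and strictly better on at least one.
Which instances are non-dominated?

P1, P2, P3, P4, P5, P7, P8, P9

P1: not dominated (best memory).
P2: not dominated (best price).
P3: not dominated.
P4: not dominated.
P5: not dominated (best vCPUs).
P6: dominated by P3 (price 49.23≤64.52, network 25≥9, vCPUs 57≥53, memory 164≥149).
P7: not dominated.
P8: not dominated.
P9: not dominated.
P10: dominated by P2 (price 7.40≤58.62, network 12≥10, vCPUs 46≥16, memory 180≥7).
P11: dominated by P4 (price 9.56≤36.86, network 25≥22, vCPUs 28≥9, memory 171≥128).
P12: dominated by P2 (price 7.40≤48.41, network 12≥12, vCPUs 46≥38, memory 180≥88).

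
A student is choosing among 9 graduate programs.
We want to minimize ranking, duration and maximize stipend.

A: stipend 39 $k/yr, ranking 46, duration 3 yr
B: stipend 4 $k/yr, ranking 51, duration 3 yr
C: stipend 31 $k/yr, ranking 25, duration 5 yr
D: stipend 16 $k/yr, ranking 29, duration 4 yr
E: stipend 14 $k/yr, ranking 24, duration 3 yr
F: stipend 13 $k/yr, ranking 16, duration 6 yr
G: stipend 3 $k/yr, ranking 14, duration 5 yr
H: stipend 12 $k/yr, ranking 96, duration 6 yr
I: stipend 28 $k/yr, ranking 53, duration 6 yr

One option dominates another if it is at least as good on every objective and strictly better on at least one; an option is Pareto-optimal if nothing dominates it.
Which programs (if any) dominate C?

A: worse on ranking (46 vs 25).
B: worse on stipend (4 vs 31).
D: worse on stipend (16 vs 31).
E: worse on stipend (14 vs 31).
F: worse on stipend (13 vs 31).
G: worse on stipend (3 vs 31).
H: worse on stipend (12 vs 31).
I: worse on stipend (28 vs 31).
No option dominates C.

none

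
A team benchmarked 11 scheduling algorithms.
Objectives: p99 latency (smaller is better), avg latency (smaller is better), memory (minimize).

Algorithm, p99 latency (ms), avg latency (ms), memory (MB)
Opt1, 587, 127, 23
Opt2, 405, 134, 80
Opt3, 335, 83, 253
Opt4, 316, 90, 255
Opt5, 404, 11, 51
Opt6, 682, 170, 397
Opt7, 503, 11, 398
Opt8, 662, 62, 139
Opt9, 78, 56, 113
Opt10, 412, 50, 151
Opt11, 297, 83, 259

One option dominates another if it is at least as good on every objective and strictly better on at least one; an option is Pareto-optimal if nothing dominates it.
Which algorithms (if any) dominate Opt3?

Opt9

Opt9: p99 latency 78≤335, avg latency 56≤83, memory 113≤253 — dominates Opt3.
Others (Opt1, Opt2, Opt4, Opt5, Opt6, Opt7, Opt8, Opt10, Opt11) are each worse than Opt3 on at least one objective.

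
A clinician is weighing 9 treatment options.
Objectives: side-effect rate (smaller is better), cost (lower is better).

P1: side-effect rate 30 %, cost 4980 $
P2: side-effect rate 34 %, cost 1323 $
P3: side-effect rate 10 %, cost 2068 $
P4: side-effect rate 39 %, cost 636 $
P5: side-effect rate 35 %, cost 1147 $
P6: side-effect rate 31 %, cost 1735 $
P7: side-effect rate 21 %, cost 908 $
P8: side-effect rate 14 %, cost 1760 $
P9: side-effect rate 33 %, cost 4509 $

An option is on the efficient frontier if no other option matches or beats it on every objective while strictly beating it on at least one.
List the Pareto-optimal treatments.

P3, P4, P7, P8

P1: dominated by P3 (side-effect rate 10≤30, cost 2068≤4980).
P2: dominated by P7 (side-effect rate 21≤34, cost 908≤1323).
P3: not dominated (best side-effect rate).
P4: not dominated (best cost).
P5: dominated by P7 (side-effect rate 21≤35, cost 908≤1147).
P6: dominated by P7 (side-effect rate 21≤31, cost 908≤1735).
P7: not dominated.
P8: not dominated.
P9: dominated by P3 (side-effect rate 10≤33, cost 2068≤4509).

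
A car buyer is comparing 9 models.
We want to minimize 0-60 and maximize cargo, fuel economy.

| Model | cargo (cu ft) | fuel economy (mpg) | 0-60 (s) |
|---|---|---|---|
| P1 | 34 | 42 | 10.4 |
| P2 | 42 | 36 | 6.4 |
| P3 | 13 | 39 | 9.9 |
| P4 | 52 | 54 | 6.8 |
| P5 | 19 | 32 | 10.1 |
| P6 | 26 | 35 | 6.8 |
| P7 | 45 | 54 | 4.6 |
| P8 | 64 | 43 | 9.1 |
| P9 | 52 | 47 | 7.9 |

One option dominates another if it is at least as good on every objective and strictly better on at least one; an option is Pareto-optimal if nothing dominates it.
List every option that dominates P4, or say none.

none

P1: worse on cargo (34 vs 52).
P2: worse on cargo (42 vs 52).
P3: worse on cargo (13 vs 52).
P5: worse on cargo (19 vs 52).
P6: worse on cargo (26 vs 52).
P7: worse on cargo (45 vs 52).
P8: worse on fuel economy (43 vs 54).
P9: worse on fuel economy (47 vs 54).
No option dominates P4.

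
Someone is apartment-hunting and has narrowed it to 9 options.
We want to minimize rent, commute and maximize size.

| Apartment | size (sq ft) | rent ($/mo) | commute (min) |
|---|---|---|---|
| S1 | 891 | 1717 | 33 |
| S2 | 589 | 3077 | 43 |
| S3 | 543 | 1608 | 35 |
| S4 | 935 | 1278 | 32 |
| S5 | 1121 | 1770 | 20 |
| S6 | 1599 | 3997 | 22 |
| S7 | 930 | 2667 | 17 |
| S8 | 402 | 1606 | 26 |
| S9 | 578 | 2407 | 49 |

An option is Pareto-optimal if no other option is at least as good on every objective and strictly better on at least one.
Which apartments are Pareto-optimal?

S1: dominated by S4 (size 935≥891, rent 1278≤1717, commute 32≤33).
S2: dominated by S1 (size 891≥589, rent 1717≤3077, commute 33≤43).
S3: dominated by S4 (size 935≥543, rent 1278≤1608, commute 32≤35).
S4: not dominated (best rent).
S5: not dominated.
S6: not dominated (best size).
S7: not dominated (best commute).
S8: not dominated.
S9: dominated by S1 (size 891≥578, rent 1717≤2407, commute 33≤49).

S4, S5, S6, S7, S8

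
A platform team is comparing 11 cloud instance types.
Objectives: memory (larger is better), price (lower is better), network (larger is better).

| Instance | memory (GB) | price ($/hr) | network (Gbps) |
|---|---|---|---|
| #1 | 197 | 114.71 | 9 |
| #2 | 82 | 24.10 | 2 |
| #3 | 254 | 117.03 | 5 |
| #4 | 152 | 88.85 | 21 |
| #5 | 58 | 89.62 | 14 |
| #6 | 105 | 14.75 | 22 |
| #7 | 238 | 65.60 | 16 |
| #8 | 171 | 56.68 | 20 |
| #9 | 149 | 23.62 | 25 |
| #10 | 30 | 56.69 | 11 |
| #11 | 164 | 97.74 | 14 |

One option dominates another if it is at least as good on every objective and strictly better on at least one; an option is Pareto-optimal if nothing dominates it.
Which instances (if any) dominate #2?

#6, #9

#6: memory 105≥82, price 14.75≤24.10, network 22≥2 — dominates #2.
#9: memory 149≥82, price 23.62≤24.10, network 25≥2 — dominates #2.
Others (#1, #3, #4, #5, #7, #8, #10, #11) are each worse than #2 on at least one objective.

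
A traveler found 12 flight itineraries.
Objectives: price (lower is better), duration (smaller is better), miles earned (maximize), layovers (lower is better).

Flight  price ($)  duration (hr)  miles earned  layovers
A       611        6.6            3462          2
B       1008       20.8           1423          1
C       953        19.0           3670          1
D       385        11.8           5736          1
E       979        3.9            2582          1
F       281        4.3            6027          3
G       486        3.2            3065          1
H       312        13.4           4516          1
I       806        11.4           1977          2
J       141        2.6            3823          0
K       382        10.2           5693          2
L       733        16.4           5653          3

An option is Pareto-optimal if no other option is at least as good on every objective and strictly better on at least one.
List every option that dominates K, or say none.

A: worse on price (611 vs 382).
B: worse on price (1008 vs 382).
C: worse on price (953 vs 382).
D: worse on price (385 vs 382).
E: worse on price (979 vs 382).
F: worse on layovers (3 vs 2).
G: worse on price (486 vs 382).
H: worse on duration (13.4 vs 10.2).
I: worse on price (806 vs 382).
J: worse on miles earned (3823 vs 5693).
L: worse on price (733 vs 382).
No option dominates K.

none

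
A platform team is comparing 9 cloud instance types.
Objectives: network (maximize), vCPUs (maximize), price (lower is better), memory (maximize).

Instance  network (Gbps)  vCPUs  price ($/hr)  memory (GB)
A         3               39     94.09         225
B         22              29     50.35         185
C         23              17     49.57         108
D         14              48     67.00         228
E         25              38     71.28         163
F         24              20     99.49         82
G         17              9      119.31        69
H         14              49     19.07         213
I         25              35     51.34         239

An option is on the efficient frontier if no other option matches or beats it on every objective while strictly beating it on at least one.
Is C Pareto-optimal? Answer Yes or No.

A: worse on network (3 vs 23).
B: worse on network (22 vs 23).
D: worse on network (14 vs 23).
E: worse on price (71.28 vs 49.57).
F: worse on price (99.49 vs 49.57).
G: worse on network (17 vs 23).
H: worse on network (14 vs 23).
I: worse on price (51.34 vs 49.57).
No option is at least as good as C on every objective and strictly better on one.

Yes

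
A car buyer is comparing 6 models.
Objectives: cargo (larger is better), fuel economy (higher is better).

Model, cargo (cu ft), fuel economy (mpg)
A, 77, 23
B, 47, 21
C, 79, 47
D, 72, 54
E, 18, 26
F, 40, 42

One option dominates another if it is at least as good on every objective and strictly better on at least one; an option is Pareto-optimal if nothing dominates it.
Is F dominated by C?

Yes

C vs F: cargo 79≥40, fuel economy 47≥42 — C is at least as good on every objective with at least one strict improvement.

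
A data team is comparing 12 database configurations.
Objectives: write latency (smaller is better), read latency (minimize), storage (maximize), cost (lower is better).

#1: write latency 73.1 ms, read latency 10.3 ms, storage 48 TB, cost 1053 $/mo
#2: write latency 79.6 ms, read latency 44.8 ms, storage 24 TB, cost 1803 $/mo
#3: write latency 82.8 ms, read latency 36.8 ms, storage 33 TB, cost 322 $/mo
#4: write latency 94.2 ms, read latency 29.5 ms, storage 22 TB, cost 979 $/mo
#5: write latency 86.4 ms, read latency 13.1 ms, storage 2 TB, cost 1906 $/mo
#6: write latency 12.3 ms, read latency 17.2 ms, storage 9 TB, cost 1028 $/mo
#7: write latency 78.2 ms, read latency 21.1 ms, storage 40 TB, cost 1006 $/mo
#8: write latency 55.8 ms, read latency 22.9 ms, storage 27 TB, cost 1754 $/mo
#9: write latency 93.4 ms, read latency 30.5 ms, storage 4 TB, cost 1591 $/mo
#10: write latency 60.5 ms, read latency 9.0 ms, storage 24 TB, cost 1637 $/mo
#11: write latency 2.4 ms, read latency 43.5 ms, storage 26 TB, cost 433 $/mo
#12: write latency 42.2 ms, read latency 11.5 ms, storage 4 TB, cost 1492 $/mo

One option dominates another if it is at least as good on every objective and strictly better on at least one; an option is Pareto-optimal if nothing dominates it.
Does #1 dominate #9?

#1 vs #9: write latency 73.1≤93.4, read latency 10.3≤30.5, storage 48≥4, cost 1053≤1591 — #1 is at least as good on every objective with at least one strict improvement.

Yes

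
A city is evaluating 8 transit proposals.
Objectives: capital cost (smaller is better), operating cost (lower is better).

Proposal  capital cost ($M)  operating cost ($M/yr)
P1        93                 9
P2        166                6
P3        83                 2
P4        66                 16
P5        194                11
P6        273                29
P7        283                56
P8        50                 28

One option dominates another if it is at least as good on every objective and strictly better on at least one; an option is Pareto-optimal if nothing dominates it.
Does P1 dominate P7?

P1 vs P7: capital cost 93≤283, operating cost 9≤56 — P1 is at least as good on every objective with at least one strict improvement.

Yes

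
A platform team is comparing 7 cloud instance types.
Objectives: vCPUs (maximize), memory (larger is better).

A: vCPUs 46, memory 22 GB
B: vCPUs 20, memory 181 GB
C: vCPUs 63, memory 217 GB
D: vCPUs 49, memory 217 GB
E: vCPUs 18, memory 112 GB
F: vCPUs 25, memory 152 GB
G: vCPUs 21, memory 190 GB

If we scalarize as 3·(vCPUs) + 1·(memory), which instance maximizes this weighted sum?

A: 3·46 + 1·22 = 160
B: 3·20 + 1·181 = 241
C: 3·63 + 1·217 = 406
D: 3·49 + 1·217 = 364
E: 3·18 + 1·112 = 166
F: 3·25 + 1·152 = 227
G: 3·21 + 1·190 = 253
Highest: C at 406.

C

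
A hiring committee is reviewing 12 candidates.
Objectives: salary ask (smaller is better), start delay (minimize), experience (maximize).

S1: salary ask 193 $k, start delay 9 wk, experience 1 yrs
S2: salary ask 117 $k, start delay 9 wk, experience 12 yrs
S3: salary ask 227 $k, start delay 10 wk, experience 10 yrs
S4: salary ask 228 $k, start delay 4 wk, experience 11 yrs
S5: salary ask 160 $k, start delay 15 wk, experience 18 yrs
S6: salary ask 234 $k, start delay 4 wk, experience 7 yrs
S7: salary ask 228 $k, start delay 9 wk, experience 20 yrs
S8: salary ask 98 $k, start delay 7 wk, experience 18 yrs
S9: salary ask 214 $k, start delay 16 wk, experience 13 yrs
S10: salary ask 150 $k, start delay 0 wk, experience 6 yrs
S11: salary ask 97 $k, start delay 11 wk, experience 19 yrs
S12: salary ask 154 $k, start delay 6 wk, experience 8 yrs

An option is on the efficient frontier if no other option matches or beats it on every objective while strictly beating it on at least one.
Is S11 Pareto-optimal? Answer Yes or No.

S1: worse on salary ask (193 vs 97).
S2: worse on salary ask (117 vs 97).
S3: worse on salary ask (227 vs 97).
S4: worse on salary ask (228 vs 97).
S5: worse on salary ask (160 vs 97).
S6: worse on salary ask (234 vs 97).
S7: worse on salary ask (228 vs 97).
S8: worse on salary ask (98 vs 97).
S9: worse on salary ask (214 vs 97).
S10: worse on salary ask (150 vs 97).
S12: worse on salary ask (154 vs 97).
No option is at least as good as S11 on every objective and strictly better on one.

Yes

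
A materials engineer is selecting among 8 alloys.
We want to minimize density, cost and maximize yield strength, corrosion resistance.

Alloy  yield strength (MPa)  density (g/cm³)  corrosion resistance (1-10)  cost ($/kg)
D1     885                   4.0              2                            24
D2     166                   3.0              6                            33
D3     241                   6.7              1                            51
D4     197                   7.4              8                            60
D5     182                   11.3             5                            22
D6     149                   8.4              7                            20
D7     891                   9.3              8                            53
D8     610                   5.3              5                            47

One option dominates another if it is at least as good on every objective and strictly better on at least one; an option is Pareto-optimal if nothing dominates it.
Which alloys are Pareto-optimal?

D1, D2, D4, D5, D6, D7, D8

D1: not dominated.
D2: not dominated (best density).
D3: dominated by D1 (yield strength 885≥241, density 4.0≤6.7, corrosion resistance 2≥1, cost 24≤51).
D4: not dominated.
D5: not dominated.
D6: not dominated (best cost).
D7: not dominated (best yield strength).
D8: not dominated.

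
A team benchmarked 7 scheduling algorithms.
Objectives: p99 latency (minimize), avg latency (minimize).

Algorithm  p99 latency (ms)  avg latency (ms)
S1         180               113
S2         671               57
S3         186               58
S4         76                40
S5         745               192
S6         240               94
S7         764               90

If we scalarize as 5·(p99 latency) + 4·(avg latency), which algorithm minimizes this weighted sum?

S1: 5·180 + 4·113 = 1352
S2: 5·671 + 4·57 = 3583
S3: 5·186 + 4·58 = 1162
S4: 5·76 + 4·40 = 540
S5: 5·745 + 4·192 = 4493
S6: 5·240 + 4·94 = 1576
S7: 5·764 + 4·90 = 4180
Lowest: S4 at 540.

S4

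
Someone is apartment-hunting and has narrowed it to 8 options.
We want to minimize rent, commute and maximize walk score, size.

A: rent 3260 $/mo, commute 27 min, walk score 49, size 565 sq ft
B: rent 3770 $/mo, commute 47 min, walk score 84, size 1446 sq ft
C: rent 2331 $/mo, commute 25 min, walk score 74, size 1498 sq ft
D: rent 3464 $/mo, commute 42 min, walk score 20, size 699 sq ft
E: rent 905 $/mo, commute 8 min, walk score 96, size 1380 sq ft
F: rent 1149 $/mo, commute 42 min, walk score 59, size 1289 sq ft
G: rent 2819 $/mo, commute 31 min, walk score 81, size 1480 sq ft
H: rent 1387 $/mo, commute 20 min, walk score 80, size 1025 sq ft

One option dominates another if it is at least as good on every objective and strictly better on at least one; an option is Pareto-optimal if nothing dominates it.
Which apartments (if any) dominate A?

C: rent 2331≤3260, commute 25≤27, walk score 74≥49, size 1498≥565 — dominates A.
E: rent 905≤3260, commute 8≤27, walk score 96≥49, size 1380≥565 — dominates A.
H: rent 1387≤3260, commute 20≤27, walk score 80≥49, size 1025≥565 — dominates A.
Others (B, D, F, G) are each worse than A on at least one objective.

C, E, H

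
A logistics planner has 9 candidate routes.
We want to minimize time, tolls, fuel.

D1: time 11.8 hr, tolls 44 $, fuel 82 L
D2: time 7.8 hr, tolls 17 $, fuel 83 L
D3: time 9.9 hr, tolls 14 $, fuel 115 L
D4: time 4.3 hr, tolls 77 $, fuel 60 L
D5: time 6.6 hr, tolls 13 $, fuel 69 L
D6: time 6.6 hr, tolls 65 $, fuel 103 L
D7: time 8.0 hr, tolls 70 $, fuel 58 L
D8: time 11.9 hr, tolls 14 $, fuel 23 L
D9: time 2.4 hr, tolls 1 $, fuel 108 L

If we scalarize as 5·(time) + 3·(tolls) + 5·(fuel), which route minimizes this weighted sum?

D8

D1: 5·11.8 + 3·44 + 5·82 = 601.0
D2: 5·7.8 + 3·17 + 5·83 = 505.0
D3: 5·9.9 + 3·14 + 5·115 = 666.5
D4: 5·4.3 + 3·77 + 5·60 = 552.5
D5: 5·6.6 + 3·13 + 5·69 = 417.0
D6: 5·6.6 + 3·65 + 5·103 = 743.0
D7: 5·8.0 + 3·70 + 5·58 = 540.0
D8: 5·11.9 + 3·14 + 5·23 = 216.5
D9: 5·2.4 + 3·1 + 5·108 = 555.0
Lowest: D8 at 216.5.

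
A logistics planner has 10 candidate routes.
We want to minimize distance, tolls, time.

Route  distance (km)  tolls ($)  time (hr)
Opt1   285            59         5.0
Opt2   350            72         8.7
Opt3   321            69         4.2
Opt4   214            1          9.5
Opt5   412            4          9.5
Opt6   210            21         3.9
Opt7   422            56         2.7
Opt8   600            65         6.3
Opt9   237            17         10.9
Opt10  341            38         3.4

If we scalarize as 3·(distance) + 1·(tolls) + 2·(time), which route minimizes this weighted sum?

Opt1: 3·285 + 1·59 + 2·5.0 = 924.0
Opt2: 3·350 + 1·72 + 2·8.7 = 1139.4
Opt3: 3·321 + 1·69 + 2·4.2 = 1040.4
Opt4: 3·214 + 1·1 + 2·9.5 = 662.0
Opt5: 3·412 + 1·4 + 2·9.5 = 1259.0
Opt6: 3·210 + 1·21 + 2·3.9 = 658.8
Opt7: 3·422 + 1·56 + 2·2.7 = 1327.4
Opt8: 3·600 + 1·65 + 2·6.3 = 1877.6
Opt9: 3·237 + 1·17 + 2·10.9 = 749.8
Opt10: 3·341 + 1·38 + 2·3.4 = 1067.8
Lowest: Opt6 at 658.8.

Opt6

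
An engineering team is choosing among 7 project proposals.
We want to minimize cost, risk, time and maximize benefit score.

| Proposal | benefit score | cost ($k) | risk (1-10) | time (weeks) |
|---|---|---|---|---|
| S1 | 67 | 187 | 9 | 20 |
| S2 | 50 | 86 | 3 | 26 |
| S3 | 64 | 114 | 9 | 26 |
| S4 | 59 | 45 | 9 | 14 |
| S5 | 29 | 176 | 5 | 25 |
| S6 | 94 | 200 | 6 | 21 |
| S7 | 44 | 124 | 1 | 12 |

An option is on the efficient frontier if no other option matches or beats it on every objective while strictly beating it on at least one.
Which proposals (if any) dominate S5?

S7

S7: benefit score 44≥29, cost 124≤176, risk 1≤5, time 12≤25 — dominates S5.
Others (S1, S2, S3, S4, S6) are each worse than S5 on at least one objective.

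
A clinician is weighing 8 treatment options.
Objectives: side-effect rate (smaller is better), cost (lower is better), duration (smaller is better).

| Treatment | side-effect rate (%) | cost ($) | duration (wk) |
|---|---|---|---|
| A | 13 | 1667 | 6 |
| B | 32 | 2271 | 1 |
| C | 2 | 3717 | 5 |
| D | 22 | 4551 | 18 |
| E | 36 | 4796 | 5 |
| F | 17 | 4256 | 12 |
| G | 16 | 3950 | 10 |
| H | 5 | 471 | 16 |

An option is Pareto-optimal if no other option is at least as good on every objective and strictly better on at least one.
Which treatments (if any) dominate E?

B: side-effect rate 32≤36, cost 2271≤4796, duration 1≤5 — dominates E.
C: side-effect rate 2≤36, cost 3717≤4796, duration 5≤5 — dominates E.
Others (A, D, F, G, H) are each worse than E on at least one objective.

B, C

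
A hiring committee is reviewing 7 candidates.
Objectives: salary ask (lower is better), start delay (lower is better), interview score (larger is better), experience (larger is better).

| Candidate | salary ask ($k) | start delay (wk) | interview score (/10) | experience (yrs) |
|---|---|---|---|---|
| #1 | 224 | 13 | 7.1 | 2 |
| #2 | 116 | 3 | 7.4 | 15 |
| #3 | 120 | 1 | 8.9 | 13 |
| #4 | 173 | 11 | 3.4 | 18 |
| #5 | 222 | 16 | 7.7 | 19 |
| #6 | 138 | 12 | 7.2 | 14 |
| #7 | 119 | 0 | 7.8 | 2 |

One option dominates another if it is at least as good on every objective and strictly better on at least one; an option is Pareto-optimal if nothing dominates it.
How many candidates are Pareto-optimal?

5

#1: dominated by #2 (salary ask 116≤224, start delay 3≤13, interview score 7.4≥7.1, experience 15≥2).
#2: not dominated (best salary ask).
#3: not dominated (best interview score).
#4: not dominated.
#5: not dominated (best experience).
#6: dominated by #2 (salary ask 116≤138, start delay 3≤12, interview score 7.4≥7.2, experience 15≥14).
#7: not dominated (best start delay).
Pareto-optimal: #2, #3, #4, #5, #7 → 5.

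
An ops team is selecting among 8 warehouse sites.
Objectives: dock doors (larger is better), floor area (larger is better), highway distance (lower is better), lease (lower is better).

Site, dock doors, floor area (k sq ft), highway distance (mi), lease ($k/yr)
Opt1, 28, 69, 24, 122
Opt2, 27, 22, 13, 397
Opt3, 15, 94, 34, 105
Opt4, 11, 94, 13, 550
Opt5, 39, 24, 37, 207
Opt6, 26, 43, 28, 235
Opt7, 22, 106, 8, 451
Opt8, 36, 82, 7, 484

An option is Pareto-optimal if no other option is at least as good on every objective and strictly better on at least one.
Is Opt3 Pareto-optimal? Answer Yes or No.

Opt1: worse on floor area (69 vs 94).
Opt2: worse on floor area (22 vs 94).
Opt4: worse on dock doors (11 vs 15).
Opt5: worse on floor area (24 vs 94).
Opt6: worse on floor area (43 vs 94).
Opt7: worse on lease (451 vs 105).
Opt8: worse on floor area (82 vs 94).
No option is at least as good as Opt3 on every objective and strictly better on one.

Yes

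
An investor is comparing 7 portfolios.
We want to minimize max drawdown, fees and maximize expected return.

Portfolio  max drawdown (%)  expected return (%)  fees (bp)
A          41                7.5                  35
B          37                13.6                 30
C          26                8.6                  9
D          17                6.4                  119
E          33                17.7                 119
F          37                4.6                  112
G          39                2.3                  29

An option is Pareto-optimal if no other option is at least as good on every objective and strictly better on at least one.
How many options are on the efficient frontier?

A: dominated by B (max drawdown 37≤41, expected return 13.6≥7.5, fees 30≤35).
B: not dominated.
C: not dominated (best fees).
D: not dominated (best max drawdown).
E: not dominated (best expected return).
F: dominated by B (max drawdown 37≤37, expected return 13.6≥4.6, fees 30≤112).
G: dominated by C (max drawdown 26≤39, expected return 8.6≥2.3, fees 9≤29).
Pareto-optimal: B, C, D, E → 4.

4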